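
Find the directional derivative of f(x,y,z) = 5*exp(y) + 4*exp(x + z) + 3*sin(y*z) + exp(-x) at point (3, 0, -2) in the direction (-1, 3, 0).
sqrt(10)*(-4*exp(4) - 3*exp(3) + 1)*exp(-3)/10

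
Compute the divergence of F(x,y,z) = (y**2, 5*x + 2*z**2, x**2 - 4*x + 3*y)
0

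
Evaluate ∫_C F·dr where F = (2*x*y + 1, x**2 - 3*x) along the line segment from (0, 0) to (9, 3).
423/2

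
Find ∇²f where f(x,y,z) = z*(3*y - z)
-2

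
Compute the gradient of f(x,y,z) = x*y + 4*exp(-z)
(y, x, -4*exp(-z))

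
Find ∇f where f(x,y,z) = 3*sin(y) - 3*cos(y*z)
(0, 3*z*sin(y*z) + 3*cos(y), 3*y*sin(y*z))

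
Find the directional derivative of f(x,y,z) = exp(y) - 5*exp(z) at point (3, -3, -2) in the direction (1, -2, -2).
2*(-1 + 5*E)*exp(-3)/3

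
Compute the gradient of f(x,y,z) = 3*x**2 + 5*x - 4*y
(6*x + 5, -4, 0)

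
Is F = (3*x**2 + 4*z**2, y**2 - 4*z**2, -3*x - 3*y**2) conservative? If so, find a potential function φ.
No, ∇×F = (-6*y + 8*z, 8*z + 3, 0) ≠ 0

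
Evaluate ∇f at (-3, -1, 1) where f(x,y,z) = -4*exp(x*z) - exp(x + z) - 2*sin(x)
(-4*exp(-3) - exp(-2) - 2*cos(3), 0, (12 - E)*exp(-3))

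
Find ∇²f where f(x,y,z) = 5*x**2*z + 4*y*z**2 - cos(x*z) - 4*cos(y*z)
x**2*cos(x*z) + 4*y**2*cos(y*z) + 8*y + 4*z**2*cos(y*z) + z*(z*cos(x*z) + 10)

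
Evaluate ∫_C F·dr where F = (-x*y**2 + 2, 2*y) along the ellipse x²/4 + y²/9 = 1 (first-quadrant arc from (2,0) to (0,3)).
14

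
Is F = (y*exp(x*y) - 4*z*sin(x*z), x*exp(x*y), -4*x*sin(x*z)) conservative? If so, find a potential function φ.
Yes, F is conservative. φ = exp(x*y) + 4*cos(x*z)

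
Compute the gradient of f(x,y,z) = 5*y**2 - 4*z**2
(0, 10*y, -8*z)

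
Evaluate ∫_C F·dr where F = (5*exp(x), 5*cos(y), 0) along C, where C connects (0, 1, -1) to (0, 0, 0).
-5*sin(1)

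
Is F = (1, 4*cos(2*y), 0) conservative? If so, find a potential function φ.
Yes, F is conservative. φ = x + 2*sin(2*y)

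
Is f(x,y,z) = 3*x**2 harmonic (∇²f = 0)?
No, ∇²f = 6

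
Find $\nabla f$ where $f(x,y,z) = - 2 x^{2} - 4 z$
(-4*x, 0, -4)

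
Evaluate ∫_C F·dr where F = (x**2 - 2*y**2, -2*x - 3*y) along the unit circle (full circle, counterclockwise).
-2*pi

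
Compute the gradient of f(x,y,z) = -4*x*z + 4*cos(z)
(-4*z, 0, -4*x - 4*sin(z))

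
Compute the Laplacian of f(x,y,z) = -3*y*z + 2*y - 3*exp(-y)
-3*exp(-y)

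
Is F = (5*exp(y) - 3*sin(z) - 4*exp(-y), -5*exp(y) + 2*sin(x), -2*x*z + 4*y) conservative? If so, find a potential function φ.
No, ∇×F = (4, 2*z - 3*cos(z), 2*cos(x) - sinh(y) - 9*cosh(y)) ≠ 0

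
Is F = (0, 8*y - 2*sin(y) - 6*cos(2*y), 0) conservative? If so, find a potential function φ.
Yes, F is conservative. φ = 4*y**2 - 3*sin(2*y) + 2*cos(y)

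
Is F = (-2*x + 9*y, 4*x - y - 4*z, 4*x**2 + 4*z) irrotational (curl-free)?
No, ∇×F = (4, -8*x, -5)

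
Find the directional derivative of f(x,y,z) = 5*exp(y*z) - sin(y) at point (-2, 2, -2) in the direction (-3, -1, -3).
sqrt(19)*(exp(4)*cos(2) - 20)*exp(-4)/19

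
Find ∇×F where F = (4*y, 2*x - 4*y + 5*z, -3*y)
(-8, 0, -2)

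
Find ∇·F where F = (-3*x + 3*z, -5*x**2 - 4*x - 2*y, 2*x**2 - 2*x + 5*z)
0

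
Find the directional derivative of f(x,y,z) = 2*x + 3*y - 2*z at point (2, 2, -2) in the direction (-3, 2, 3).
-3*sqrt(22)/11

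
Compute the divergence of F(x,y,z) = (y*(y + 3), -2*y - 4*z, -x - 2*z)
-4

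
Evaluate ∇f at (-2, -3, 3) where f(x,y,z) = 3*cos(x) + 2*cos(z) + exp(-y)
(3*sin(2), -exp(3), -2*sin(3))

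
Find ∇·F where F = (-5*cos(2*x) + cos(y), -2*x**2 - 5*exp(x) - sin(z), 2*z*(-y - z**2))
-2*y - 6*z**2 + 10*sin(2*x)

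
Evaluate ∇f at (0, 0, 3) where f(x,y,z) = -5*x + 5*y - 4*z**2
(-5, 5, -24)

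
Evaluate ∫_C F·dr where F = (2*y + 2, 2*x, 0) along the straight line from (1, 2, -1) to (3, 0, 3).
0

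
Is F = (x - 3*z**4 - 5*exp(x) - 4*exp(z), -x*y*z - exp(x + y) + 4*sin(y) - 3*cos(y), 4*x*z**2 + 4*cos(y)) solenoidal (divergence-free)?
No, ∇·F = 7*x*z - 5*exp(x) - exp(x + y) + 3*sin(y) + 4*cos(y) + 1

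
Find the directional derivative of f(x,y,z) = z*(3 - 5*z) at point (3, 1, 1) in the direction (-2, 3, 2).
-14*sqrt(17)/17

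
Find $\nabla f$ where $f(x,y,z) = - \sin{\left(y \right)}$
(0, -cos(y), 0)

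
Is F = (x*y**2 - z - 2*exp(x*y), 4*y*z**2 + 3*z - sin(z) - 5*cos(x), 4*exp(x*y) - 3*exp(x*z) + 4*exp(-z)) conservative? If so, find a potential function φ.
No, ∇×F = (4*x*exp(x*y) - 8*y*z + cos(z) - 3, -4*y*exp(x*y) + 3*z*exp(x*z) - 1, -2*x*y + 2*x*exp(x*y) + 5*sin(x)) ≠ 0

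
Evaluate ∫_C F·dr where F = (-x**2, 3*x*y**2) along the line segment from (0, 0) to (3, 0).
-9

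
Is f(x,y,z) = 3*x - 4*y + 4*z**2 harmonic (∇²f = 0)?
No, ∇²f = 8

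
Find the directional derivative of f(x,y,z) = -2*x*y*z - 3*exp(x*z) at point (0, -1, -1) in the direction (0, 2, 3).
0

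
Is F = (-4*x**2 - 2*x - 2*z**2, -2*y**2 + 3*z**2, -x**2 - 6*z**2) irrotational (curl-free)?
No, ∇×F = (-6*z, 2*x - 4*z, 0)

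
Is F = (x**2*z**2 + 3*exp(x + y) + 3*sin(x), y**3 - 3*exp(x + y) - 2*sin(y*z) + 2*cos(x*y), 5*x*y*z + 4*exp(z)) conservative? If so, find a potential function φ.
No, ∇×F = (5*x*z + 2*y*cos(y*z), z*(2*x**2 - 5*y), -2*y*sin(x*y) - 6*exp(x + y)) ≠ 0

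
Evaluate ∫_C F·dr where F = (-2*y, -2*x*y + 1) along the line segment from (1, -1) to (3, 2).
-8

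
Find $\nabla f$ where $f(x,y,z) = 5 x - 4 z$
(5, 0, -4)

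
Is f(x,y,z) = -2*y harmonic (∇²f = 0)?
Yes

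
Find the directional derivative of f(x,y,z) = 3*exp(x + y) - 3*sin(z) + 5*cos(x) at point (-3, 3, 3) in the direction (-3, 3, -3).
sqrt(3)*(cos(3) - 5*sin(3)/3)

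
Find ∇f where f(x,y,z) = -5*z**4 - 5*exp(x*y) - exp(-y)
(-5*y*exp(x*y), -5*x*exp(x*y) + exp(-y), -20*z**3)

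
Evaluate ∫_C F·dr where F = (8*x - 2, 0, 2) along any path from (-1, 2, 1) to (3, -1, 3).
28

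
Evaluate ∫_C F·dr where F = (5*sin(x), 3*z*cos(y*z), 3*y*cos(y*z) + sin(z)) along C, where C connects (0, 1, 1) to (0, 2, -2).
-3*sin(1) - cos(2) + cos(1) - 3*sin(4)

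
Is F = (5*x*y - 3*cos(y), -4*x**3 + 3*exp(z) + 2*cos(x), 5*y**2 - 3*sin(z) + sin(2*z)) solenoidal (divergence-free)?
No, ∇·F = 5*y - 3*cos(z) + 2*cos(2*z)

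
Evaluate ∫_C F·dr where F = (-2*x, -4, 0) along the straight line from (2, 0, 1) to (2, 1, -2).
-4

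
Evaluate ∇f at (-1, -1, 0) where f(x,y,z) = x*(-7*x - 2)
(12, 0, 0)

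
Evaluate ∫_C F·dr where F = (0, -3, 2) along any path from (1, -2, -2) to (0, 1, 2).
-1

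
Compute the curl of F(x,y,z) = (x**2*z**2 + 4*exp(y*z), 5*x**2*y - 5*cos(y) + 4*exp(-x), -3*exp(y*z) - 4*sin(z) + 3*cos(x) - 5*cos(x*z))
(-3*z*exp(y*z), 2*x**2*z + 4*y*exp(y*z) - 5*z*sin(x*z) + 3*sin(x), 10*x*y - 4*z*exp(y*z) - 4*exp(-x))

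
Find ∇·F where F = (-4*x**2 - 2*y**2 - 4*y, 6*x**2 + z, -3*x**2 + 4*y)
-8*x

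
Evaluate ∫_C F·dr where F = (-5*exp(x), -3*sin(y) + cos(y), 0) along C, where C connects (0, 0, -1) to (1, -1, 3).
-5*E - sin(1) + 3*cos(1) + 2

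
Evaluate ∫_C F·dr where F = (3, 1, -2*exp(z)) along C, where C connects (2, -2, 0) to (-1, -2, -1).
-7 - 2*exp(-1)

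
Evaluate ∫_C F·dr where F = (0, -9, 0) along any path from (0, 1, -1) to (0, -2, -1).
27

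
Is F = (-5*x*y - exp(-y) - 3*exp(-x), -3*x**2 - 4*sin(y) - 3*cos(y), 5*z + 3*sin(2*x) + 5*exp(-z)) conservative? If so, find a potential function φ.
No, ∇×F = (0, -6*cos(2*x), -x - exp(-y)) ≠ 0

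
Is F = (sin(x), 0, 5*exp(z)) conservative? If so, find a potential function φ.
Yes, F is conservative. φ = 5*exp(z) - cos(x)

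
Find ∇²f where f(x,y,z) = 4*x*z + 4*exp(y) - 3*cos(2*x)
4*exp(y) + 12*cos(2*x)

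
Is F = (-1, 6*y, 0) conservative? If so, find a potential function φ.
Yes, F is conservative. φ = -x + 3*y**2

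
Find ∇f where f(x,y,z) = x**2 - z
(2*x, 0, -1)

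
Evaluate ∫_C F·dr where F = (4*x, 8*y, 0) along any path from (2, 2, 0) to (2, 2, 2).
0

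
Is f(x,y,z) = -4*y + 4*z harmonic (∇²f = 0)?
Yes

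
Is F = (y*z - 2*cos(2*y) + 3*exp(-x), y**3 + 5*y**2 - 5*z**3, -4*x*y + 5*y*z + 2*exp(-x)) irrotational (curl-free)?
No, ∇×F = (-4*x + 15*z**2 + 5*z, 5*y + 2*exp(-x), -z - 4*sin(2*y))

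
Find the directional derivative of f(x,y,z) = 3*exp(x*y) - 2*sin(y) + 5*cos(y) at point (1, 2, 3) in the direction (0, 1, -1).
sqrt(2)*(-5*sin(2) - 2*cos(2) + 3*exp(2))/2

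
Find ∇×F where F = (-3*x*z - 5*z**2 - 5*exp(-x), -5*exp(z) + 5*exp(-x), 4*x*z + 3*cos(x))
(5*exp(z), -3*x - 14*z + 3*sin(x), -5*exp(-x))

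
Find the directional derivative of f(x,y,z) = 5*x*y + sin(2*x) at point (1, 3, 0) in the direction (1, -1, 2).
sqrt(6)*(cos(2) + 5)/3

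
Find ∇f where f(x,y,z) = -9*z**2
(0, 0, -18*z)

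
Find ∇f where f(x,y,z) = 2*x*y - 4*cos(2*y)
(2*y, 2*x + 8*sin(2*y), 0)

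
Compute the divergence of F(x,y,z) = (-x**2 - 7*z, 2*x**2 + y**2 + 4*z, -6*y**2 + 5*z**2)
-2*x + 2*y + 10*z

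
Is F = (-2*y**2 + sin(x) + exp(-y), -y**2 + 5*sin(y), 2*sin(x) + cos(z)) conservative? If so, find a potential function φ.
No, ∇×F = (0, -2*cos(x), 4*y + exp(-y)) ≠ 0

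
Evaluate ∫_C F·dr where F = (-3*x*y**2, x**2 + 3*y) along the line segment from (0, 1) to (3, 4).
-387/4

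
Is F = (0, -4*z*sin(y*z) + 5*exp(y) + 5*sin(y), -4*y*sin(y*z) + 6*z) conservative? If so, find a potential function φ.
Yes, F is conservative. φ = 3*z**2 + 5*exp(y) - 5*cos(y) + 4*cos(y*z)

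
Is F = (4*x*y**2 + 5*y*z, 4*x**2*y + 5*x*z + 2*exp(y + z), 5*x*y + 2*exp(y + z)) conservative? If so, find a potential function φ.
Yes, F is conservative. φ = 2*x**2*y**2 + 5*x*y*z + 2*exp(y + z)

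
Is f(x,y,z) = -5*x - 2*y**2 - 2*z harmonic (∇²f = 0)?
No, ∇²f = -4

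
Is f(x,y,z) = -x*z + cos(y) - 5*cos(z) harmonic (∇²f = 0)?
No, ∇²f = -cos(y) + 5*cos(z)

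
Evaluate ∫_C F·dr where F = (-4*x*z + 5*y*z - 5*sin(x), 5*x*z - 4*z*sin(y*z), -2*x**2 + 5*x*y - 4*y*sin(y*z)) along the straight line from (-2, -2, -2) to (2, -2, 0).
28 - 4*cos(4)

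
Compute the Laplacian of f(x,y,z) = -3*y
0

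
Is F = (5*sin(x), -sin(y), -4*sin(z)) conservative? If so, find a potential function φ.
Yes, F is conservative. φ = -5*cos(x) + cos(y) + 4*cos(z)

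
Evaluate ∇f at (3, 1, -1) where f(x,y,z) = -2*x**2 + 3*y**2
(-12, 6, 0)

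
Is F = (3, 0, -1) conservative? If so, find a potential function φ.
Yes, F is conservative. φ = 3*x - z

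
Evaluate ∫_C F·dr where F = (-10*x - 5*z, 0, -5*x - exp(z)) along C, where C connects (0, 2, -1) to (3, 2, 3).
-90 - exp(3) + exp(-1)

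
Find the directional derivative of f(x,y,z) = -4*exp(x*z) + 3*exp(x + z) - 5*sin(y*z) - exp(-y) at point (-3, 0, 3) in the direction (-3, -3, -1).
6*sqrt(19)*(4 + 5*exp(9))*exp(-9)/19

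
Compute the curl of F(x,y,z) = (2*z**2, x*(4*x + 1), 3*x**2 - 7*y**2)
(-14*y, -6*x + 4*z, 8*x + 1)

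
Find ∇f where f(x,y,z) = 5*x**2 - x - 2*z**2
(10*x - 1, 0, -4*z)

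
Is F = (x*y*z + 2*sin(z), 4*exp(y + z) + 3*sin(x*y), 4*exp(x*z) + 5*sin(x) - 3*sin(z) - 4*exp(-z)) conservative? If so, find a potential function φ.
No, ∇×F = (-4*exp(y + z), x*y - 4*z*exp(x*z) - 5*cos(x) + 2*cos(z), -x*z + 3*y*cos(x*y)) ≠ 0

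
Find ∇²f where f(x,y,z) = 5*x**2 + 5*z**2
20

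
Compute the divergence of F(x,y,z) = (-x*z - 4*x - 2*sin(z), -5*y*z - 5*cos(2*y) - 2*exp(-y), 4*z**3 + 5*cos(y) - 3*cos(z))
12*z**2 - 6*z + 10*sin(2*y) + 3*sin(z) - 4 + 2*exp(-y)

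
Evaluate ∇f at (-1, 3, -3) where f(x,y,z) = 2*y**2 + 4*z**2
(0, 12, -24)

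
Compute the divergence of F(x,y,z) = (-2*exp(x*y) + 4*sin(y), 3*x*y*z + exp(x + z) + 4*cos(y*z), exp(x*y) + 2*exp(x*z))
3*x*z + 2*x*exp(x*z) - 2*y*exp(x*y) - 4*z*sin(y*z)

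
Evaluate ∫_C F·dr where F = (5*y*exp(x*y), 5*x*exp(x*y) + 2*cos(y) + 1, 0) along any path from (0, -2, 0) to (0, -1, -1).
-2*sin(1) + 1 + 2*sin(2)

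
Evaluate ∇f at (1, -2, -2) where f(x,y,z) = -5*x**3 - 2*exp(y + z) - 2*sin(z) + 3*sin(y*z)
(-15, -2*exp(-4) - 6*cos(4), -2*exp(-4) - 2*cos(2) - 6*cos(4))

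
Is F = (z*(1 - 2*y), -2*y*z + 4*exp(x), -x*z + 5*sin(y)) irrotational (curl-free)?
No, ∇×F = (2*y + 5*cos(y), -2*y + z + 1, 2*z + 4*exp(x))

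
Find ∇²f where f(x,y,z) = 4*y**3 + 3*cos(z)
24*y - 3*cos(z)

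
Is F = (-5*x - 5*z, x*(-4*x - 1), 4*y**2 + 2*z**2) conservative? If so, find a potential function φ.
No, ∇×F = (8*y, -5, -8*x - 1) ≠ 0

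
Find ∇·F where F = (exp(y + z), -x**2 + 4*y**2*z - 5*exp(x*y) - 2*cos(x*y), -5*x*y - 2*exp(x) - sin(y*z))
-5*x*exp(x*y) + 2*x*sin(x*y) + 8*y*z - y*cos(y*z)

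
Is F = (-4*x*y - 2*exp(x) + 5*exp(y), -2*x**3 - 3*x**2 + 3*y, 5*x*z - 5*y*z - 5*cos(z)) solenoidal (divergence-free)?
No, ∇·F = 5*x - 9*y - 2*exp(x) + 5*sin(z) + 3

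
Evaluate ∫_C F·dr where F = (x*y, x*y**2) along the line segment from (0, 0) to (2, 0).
0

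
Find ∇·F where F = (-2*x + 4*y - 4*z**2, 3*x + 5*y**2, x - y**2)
10*y - 2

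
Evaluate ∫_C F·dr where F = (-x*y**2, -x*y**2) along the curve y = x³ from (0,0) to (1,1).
-17/40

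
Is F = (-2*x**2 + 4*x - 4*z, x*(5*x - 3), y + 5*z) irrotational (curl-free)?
No, ∇×F = (1, -4, 10*x - 3)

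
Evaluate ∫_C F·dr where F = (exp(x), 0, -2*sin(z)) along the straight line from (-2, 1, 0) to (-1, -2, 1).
-2 - exp(-2) + exp(-1) + 2*cos(1)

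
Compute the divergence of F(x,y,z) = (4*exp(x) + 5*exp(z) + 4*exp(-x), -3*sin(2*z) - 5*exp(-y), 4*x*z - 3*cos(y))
4*x + 4*exp(x) + 5*exp(-y) - 4*exp(-x)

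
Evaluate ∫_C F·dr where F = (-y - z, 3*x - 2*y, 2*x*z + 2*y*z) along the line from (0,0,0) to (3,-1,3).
7/2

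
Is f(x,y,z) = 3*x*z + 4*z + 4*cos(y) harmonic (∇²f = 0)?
No, ∇²f = -4*cos(y)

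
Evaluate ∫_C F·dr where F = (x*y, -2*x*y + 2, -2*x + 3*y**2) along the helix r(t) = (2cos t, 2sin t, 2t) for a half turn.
-32/3 + 12*pi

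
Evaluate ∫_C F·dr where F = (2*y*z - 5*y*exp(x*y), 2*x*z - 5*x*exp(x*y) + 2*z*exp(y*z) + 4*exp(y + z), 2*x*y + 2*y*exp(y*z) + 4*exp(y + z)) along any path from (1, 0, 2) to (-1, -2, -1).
-7*exp(2) - 1 + 4*exp(-3)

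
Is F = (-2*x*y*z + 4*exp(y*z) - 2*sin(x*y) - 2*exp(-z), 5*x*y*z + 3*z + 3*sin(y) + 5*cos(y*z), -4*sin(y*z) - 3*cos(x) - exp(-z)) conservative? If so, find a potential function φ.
No, ∇×F = (-5*x*y + 5*y*sin(y*z) - 4*z*cos(y*z) - 3, -2*x*y + 4*y*exp(y*z) - 3*sin(x) + 2*exp(-z), 2*x*z + 2*x*cos(x*y) + 5*y*z - 4*z*exp(y*z)) ≠ 0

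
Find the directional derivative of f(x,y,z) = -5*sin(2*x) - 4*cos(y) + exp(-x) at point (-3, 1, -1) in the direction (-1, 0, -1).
sqrt(2)*(10*cos(6) + exp(3))/2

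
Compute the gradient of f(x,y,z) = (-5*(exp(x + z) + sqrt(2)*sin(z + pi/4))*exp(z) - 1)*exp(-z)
(-5*exp(x + z), 0, (-5*(exp(x + z) + sqrt(2)*cos(z + pi/4))*exp(z) + 1)*exp(-z))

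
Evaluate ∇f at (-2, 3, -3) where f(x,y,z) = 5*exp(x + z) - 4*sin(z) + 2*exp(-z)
(5*exp(-5), 0, -2*exp(3) + 5*exp(-5) - 4*cos(3))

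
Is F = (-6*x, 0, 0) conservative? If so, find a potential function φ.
Yes, F is conservative. φ = -3*x**2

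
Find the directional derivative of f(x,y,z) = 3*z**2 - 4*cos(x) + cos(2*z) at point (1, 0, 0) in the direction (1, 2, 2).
4*sin(1)/3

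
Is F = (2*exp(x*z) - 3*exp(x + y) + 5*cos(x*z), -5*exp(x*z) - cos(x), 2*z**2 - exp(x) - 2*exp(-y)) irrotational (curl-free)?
No, ∇×F = (5*x*exp(x*z) + 2*exp(-y), 2*x*exp(x*z) - 5*x*sin(x*z) + exp(x), -5*z*exp(x*z) + 3*exp(x + y) + sin(x))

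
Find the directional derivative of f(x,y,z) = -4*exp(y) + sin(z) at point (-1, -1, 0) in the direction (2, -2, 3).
sqrt(17)*(8 + 3*E)*exp(-1)/17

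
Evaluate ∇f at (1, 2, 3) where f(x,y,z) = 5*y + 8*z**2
(0, 5, 48)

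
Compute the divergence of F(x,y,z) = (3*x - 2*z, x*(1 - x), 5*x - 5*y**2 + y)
3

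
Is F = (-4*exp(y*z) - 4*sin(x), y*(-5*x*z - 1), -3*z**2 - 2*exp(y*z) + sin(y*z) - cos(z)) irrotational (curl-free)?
No, ∇×F = (5*x*y - 2*z*exp(y*z) + z*cos(y*z), -4*y*exp(y*z), z*(-5*y + 4*exp(y*z)))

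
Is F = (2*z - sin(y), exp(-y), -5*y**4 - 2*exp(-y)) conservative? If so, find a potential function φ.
No, ∇×F = (-20*y**3 + 2*exp(-y), 2, cos(y)) ≠ 0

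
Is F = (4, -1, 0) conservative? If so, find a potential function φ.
Yes, F is conservative. φ = 4*x - y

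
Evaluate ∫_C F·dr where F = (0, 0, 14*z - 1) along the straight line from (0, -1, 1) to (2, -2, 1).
0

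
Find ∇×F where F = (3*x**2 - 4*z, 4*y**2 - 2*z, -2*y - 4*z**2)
(0, -4, 0)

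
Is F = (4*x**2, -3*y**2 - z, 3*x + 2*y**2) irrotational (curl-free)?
No, ∇×F = (4*y + 1, -3, 0)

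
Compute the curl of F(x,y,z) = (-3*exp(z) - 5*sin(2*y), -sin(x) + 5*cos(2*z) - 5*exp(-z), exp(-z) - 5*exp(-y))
(10*sin(2*z) - 5*exp(-z) + 5*exp(-y), -3*exp(z), -cos(x) + 10*cos(2*y))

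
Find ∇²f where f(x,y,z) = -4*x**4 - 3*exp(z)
-48*x**2 - 3*exp(z)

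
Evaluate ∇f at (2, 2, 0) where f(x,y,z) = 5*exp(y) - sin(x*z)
(0, 5*exp(2), -2)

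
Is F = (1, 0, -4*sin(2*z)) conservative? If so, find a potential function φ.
Yes, F is conservative. φ = x + 2*cos(2*z)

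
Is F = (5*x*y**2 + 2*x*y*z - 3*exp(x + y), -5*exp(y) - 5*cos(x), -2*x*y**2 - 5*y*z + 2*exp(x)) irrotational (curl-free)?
No, ∇×F = (-4*x*y - 5*z, 2*x*y + 2*y**2 - 2*exp(x), -10*x*y - 2*x*z + 3*exp(x + y) + 5*sin(x))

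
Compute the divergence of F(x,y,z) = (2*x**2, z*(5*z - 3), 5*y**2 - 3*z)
4*x - 3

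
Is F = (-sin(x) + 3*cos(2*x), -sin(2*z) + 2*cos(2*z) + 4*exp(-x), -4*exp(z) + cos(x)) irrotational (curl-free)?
No, ∇×F = (4*sin(2*z) + 2*cos(2*z), sin(x), -4*exp(-x))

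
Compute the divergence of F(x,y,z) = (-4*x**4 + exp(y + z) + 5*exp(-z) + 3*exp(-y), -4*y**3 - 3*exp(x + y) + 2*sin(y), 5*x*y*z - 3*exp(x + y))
-16*x**3 + 5*x*y - 12*y**2 - 3*exp(x + y) + 2*cos(y)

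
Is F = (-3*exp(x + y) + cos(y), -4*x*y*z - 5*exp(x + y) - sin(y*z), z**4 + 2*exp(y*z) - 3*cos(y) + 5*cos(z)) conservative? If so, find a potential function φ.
No, ∇×F = (4*x*y + y*cos(y*z) + 2*z*exp(y*z) + 3*sin(y), 0, -4*y*z - 2*exp(x + y) + sin(y)) ≠ 0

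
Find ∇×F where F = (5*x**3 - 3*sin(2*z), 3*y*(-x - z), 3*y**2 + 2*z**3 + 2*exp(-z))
(9*y, -6*cos(2*z), -3*y)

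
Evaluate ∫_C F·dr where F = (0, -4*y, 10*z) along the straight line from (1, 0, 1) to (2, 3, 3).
22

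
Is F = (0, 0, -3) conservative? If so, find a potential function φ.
Yes, F is conservative. φ = -3*z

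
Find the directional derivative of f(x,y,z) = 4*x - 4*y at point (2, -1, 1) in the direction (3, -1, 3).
16*sqrt(19)/19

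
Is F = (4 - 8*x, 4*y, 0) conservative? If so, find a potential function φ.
Yes, F is conservative. φ = -4*x**2 + 4*x + 2*y**2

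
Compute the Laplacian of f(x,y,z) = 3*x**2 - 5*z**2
-4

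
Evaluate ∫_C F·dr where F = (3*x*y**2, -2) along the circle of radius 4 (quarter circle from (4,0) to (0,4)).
-200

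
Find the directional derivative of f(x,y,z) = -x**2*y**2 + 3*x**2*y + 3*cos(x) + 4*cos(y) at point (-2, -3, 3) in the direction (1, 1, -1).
sqrt(3)*(4*sin(3)/3 + sin(2) + 36)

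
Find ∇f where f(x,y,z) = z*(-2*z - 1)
(0, 0, -4*z - 1)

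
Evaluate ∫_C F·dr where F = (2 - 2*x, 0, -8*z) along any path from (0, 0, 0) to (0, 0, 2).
-16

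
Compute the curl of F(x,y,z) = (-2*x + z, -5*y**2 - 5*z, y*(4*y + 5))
(8*y + 10, 1, 0)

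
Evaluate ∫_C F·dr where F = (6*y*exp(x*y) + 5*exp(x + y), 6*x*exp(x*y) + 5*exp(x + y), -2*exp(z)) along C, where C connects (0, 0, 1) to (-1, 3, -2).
-11 - 2*exp(-2) + 6*exp(-3) + 2*E + 5*exp(2)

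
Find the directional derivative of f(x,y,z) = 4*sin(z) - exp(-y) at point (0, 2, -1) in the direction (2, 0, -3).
-12*sqrt(13)*cos(1)/13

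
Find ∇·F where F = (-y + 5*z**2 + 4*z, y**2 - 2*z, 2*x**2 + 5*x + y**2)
2*y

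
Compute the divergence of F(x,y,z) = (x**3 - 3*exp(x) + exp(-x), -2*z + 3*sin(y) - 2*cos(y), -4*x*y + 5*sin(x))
3*x**2 - 3*exp(x) + 2*sin(y) + 3*cos(y) - exp(-x)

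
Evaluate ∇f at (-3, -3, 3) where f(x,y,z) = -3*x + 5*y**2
(-3, -30, 0)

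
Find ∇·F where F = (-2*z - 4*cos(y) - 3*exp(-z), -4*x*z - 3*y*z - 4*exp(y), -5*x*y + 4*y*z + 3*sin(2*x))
4*y - 3*z - 4*exp(y)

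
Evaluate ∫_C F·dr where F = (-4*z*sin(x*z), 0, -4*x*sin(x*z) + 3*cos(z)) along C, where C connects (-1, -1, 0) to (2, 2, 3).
-4 + 3*sin(3) + 4*cos(6)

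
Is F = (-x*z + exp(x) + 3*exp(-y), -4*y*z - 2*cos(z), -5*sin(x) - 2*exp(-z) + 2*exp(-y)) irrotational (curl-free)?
No, ∇×F = (4*y - 2*sin(z) - 2*exp(-y), -x + 5*cos(x), 3*exp(-y))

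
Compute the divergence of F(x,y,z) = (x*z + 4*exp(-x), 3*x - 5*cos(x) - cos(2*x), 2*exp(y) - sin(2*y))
z - 4*exp(-x)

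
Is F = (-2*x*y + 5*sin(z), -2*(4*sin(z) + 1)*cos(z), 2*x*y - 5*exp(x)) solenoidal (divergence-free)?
No, ∇·F = -2*y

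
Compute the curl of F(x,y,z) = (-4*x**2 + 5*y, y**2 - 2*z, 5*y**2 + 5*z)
(10*y + 2, 0, -5)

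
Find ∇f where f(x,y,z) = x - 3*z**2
(1, 0, -6*z)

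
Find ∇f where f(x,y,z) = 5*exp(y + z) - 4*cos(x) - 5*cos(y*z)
(4*sin(x), 5*z*sin(y*z) + 5*exp(y + z), 5*y*sin(y*z) + 5*exp(y + z))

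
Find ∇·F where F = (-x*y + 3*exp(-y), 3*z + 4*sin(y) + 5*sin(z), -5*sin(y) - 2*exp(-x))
-y + 4*cos(y)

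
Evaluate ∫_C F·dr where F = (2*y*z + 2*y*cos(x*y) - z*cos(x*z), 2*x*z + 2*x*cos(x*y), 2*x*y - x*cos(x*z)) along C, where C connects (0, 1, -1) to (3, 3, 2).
-sin(6) + 2*sin(9) + 36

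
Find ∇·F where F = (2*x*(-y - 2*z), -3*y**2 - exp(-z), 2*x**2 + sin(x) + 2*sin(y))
-8*y - 4*z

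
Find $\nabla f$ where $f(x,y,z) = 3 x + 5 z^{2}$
(3, 0, 10*z)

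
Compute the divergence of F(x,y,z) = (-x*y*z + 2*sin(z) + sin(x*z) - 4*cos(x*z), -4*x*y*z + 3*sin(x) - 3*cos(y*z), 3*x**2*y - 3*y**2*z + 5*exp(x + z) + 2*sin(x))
-4*x*z - 3*y**2 - y*z + 4*z*sin(x*z) + 3*z*sin(y*z) + z*cos(x*z) + 5*exp(x + z)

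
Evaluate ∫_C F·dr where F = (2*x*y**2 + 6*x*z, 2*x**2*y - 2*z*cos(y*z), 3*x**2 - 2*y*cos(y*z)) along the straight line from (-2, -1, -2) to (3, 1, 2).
83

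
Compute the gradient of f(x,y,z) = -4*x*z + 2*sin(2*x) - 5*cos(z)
(-4*z + 4*cos(2*x), 0, -4*x + 5*sin(z))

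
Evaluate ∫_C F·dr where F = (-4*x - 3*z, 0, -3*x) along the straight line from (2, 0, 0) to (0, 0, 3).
8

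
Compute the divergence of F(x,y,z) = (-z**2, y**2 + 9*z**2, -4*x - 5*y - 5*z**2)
2*y - 10*z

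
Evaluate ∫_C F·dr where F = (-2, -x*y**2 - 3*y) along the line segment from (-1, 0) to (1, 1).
-17/3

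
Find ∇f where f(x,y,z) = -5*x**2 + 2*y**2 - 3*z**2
(-10*x, 4*y, -6*z)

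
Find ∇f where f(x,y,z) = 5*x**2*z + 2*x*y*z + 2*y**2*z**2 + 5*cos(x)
(10*x*z + 2*y*z - 5*sin(x), 2*z*(x + 2*y*z), 5*x**2 + 2*x*y + 4*y**2*z)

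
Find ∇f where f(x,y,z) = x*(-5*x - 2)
(-10*x - 2, 0, 0)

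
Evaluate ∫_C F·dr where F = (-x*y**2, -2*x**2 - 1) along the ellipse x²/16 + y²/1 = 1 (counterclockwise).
0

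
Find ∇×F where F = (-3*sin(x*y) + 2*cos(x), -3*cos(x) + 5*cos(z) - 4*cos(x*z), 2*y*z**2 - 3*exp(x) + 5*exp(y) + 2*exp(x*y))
(2*x*exp(x*y) - 4*x*sin(x*z) + 2*z**2 + 5*exp(y) + 5*sin(z), -2*y*exp(x*y) + 3*exp(x), 3*x*cos(x*y) + 4*z*sin(x*z) + 3*sin(x))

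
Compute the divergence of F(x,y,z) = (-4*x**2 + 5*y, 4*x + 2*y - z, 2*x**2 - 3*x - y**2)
2 - 8*x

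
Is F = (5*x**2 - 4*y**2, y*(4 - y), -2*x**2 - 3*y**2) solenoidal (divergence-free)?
No, ∇·F = 10*x - 2*y + 4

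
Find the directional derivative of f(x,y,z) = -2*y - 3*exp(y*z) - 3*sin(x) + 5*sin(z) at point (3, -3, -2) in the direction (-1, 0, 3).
3*sqrt(10)*(5*cos(2) + cos(3) + 9*exp(6))/10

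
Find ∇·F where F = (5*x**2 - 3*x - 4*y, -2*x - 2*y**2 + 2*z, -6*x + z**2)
10*x - 4*y + 2*z - 3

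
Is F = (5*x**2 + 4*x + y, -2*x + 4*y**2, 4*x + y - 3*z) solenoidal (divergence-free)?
No, ∇·F = 10*x + 8*y + 1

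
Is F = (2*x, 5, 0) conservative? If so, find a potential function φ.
Yes, F is conservative. φ = x**2 + 5*y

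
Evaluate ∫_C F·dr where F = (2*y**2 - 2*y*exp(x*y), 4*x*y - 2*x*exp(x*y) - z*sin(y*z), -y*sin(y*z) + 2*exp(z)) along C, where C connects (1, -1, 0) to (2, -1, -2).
-1 + cos(2) + 2*exp(-1)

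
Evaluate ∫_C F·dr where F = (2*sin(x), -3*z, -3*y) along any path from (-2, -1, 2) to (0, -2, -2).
-20 + 2*cos(2)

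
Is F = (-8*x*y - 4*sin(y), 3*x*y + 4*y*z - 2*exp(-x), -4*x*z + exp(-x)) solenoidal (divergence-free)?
No, ∇·F = -x - 8*y + 4*z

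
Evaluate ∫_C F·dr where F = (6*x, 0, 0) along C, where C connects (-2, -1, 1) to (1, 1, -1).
-9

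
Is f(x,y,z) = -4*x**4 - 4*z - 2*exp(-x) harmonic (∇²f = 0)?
No, ∇²f = -48*x**2 - 2*exp(-x)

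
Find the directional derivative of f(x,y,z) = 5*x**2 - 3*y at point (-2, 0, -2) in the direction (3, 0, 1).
-6*sqrt(10)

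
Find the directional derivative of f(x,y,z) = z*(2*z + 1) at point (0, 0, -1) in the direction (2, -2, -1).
1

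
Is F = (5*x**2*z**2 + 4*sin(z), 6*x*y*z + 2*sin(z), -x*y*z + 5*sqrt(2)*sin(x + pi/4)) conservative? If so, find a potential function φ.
No, ∇×F = (-6*x*y - x*z - 2*cos(z), 10*x**2*z + y*z + 4*cos(z) - 5*sqrt(2)*cos(x + pi/4), 6*y*z) ≠ 0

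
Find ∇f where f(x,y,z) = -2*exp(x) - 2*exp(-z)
(-2*exp(x), 0, 2*exp(-z))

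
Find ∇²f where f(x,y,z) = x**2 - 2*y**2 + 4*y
-2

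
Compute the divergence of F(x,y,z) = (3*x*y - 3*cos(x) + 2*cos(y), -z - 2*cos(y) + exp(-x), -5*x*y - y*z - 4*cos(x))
2*y + 3*sin(x) + 2*sin(y)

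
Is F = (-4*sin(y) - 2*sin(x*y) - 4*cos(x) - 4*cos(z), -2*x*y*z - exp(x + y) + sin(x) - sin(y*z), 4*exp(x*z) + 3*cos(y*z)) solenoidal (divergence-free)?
No, ∇·F = -2*x*z + 4*x*exp(x*z) - 3*y*sin(y*z) - 2*y*cos(x*y) - z*cos(y*z) - exp(x + y) + 4*sin(x)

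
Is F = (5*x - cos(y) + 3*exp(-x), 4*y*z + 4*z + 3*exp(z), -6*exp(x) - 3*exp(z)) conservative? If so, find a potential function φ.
No, ∇×F = (-4*y - 3*exp(z) - 4, 6*exp(x), -sin(y)) ≠ 0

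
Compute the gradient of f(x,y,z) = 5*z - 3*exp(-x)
(3*exp(-x), 0, 5)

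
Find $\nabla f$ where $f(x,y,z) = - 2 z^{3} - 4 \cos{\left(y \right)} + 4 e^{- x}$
(-4*exp(-x), 4*sin(y), -6*z**2)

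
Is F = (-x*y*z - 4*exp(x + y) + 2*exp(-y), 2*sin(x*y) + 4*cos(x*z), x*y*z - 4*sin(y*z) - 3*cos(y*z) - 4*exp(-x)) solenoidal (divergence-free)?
No, ∇·F = x*y + 2*x*cos(x*y) - y*z + 3*y*sin(y*z) - 4*y*cos(y*z) - 4*exp(x + y)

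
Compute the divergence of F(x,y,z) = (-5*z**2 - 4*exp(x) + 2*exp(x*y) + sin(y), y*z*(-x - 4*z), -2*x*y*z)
-2*x*y + 2*y*exp(x*y) - z*(x + 4*z) - 4*exp(x)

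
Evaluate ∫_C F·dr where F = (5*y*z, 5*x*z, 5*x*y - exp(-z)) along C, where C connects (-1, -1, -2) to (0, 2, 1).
-exp(2) + exp(-1) + 10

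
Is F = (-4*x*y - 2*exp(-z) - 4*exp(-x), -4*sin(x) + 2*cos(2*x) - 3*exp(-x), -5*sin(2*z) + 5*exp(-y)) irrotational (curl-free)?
No, ∇×F = (-5*exp(-y), 2*exp(-z), (4*(x - sin(2*x) - cos(x))*exp(x) + 3)*exp(-x))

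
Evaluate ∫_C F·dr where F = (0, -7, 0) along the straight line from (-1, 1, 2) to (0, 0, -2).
7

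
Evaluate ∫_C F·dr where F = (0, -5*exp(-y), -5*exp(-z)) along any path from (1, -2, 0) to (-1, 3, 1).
-5*exp(2) - 5 + 5*exp(-3) + 5*exp(-1)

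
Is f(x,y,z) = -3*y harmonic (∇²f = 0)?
Yes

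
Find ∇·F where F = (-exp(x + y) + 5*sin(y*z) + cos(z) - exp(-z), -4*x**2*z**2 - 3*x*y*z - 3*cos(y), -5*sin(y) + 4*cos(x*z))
-3*x*z - 4*x*sin(x*z) - exp(x + y) + 3*sin(y)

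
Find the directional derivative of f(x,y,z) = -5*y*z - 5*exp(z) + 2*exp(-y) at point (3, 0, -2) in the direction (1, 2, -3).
sqrt(14)*(15 + 16*exp(2))*exp(-2)/14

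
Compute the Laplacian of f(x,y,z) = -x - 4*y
0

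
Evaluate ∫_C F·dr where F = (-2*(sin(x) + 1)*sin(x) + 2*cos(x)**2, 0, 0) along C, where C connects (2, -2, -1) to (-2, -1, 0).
-2*sin(4)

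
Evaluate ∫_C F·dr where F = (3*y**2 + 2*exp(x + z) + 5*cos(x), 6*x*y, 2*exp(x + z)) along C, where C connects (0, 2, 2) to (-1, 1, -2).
-2*exp(2) - 5*sin(1) - 3 + 2*exp(-3)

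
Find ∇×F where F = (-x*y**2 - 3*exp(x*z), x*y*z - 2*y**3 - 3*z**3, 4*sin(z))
(-x*y + 9*z**2, -3*x*exp(x*z), y*(2*x + z))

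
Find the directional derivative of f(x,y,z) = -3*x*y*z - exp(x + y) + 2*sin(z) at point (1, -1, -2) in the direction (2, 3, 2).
sqrt(17)*(4*cos(2) + 7)/17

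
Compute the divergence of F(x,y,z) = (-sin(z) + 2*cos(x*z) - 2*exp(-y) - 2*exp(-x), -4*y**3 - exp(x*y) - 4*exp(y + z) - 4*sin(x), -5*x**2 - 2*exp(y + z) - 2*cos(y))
-x*exp(x*y) - 12*y**2 - 2*z*sin(x*z) - 6*exp(y + z) + 2*exp(-x)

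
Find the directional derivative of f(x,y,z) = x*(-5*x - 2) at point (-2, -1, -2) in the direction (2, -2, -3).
36*sqrt(17)/17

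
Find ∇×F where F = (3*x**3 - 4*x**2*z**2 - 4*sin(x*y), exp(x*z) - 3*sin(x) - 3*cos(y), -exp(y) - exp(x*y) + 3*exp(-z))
(-x*exp(x*y) - x*exp(x*z) - exp(y), -8*x**2*z + y*exp(x*y), 4*x*cos(x*y) + z*exp(x*z) - 3*cos(x))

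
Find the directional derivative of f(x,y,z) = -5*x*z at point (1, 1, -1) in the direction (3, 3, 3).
0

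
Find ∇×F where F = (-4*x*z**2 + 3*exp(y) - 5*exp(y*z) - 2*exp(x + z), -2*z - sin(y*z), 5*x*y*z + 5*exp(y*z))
(5*x*z + y*cos(y*z) + 5*z*exp(y*z) + 2, -8*x*z - 5*y*z - 5*y*exp(y*z) - 2*exp(x + z), 5*z*exp(y*z) - 3*exp(y))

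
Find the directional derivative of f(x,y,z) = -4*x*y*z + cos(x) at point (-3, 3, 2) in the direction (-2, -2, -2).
-sqrt(3)*(sin(3) + 36)/3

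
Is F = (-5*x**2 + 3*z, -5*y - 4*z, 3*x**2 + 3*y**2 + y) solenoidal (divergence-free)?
No, ∇·F = -10*x - 5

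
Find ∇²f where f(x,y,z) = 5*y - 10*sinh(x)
-10*sinh(x)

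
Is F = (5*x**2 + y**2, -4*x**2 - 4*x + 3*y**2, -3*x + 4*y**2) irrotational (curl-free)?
No, ∇×F = (8*y, 3, -8*x - 2*y - 4)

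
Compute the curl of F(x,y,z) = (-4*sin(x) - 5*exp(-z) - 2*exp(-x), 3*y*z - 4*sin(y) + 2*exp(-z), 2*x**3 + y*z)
(-3*y + z + 2*exp(-z), -6*x**2 + 5*exp(-z), 0)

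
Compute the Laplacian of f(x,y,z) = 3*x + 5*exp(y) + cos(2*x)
5*exp(y) - 4*cos(2*x)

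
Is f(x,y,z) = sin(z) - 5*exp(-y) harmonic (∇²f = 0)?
No, ∇²f = -sin(z) - 5*exp(-y)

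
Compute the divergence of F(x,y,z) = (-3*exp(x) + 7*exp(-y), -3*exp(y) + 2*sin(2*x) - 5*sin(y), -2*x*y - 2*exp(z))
-3*exp(x) - 3*exp(y) - 2*exp(z) - 5*cos(y)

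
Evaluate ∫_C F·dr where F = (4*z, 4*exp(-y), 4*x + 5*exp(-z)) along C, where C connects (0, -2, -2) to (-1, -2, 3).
-12 - 5*exp(-3) + 5*exp(2)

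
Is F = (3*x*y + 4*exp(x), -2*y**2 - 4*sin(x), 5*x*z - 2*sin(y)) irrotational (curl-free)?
No, ∇×F = (-2*cos(y), -5*z, -3*x - 4*cos(x))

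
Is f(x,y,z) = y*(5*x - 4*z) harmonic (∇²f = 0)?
Yes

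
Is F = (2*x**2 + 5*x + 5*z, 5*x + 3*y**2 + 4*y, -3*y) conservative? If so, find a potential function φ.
No, ∇×F = (-3, 5, 5) ≠ 0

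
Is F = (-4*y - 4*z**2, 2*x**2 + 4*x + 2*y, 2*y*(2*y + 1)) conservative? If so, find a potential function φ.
No, ∇×F = (8*y + 2, -8*z, 4*x + 8) ≠ 0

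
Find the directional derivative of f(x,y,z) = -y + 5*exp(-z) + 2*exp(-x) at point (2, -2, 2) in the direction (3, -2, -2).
2*sqrt(17)*(2 + exp(2))*exp(-2)/17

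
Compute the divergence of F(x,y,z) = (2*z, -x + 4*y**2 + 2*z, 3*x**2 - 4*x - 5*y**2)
8*y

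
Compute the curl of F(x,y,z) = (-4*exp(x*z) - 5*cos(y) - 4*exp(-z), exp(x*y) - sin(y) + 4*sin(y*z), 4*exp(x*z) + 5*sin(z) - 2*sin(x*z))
(-4*y*cos(y*z), -4*x*exp(x*z) - 4*z*exp(x*z) + 2*z*cos(x*z) + 4*exp(-z), y*exp(x*y) - 5*sin(y))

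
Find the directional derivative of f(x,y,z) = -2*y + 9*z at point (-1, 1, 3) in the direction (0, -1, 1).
11*sqrt(2)/2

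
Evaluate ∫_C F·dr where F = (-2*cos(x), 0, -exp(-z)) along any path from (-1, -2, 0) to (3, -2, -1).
-2*sin(1) - 1 - 2*sin(3) + E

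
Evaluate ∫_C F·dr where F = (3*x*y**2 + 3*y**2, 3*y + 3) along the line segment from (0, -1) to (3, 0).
27/4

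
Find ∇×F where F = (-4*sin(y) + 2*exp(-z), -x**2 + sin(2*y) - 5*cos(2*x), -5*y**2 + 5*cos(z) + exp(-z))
(-10*y, -2*exp(-z), -2*x + 10*sin(2*x) + 4*cos(y))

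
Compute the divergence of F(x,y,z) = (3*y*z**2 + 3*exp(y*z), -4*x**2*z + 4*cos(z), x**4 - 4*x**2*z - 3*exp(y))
-4*x**2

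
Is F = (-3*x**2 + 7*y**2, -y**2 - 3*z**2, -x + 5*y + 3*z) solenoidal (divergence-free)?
No, ∇·F = -6*x - 2*y + 3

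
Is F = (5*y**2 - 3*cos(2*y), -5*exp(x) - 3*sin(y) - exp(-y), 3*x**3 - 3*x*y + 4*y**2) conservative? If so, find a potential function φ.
No, ∇×F = (-3*x + 8*y, -9*x**2 + 3*y, -10*y - 5*exp(x) - 6*sin(2*y)) ≠ 0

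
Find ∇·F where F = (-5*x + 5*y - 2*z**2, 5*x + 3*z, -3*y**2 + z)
-4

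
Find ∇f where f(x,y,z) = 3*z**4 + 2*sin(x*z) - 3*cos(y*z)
(2*z*cos(x*z), 3*z*sin(y*z), 2*x*cos(x*z) + 3*y*sin(y*z) + 12*z**3)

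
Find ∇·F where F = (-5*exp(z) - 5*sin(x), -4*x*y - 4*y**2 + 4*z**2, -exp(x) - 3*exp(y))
-4*x - 8*y - 5*cos(x)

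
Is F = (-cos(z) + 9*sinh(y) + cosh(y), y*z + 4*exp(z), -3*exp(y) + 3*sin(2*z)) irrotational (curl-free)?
No, ∇×F = (-y - 3*exp(y) - 4*exp(z), sin(z), -sinh(y) - 9*cosh(y))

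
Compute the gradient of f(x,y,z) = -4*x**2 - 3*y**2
(-8*x, -6*y, 0)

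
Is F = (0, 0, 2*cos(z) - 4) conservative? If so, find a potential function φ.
Yes, F is conservative. φ = -4*z + 2*sin(z)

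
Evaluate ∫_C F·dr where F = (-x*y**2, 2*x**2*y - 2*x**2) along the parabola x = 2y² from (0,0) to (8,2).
-256/5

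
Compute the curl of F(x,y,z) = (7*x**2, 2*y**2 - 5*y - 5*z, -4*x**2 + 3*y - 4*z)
(8, 8*x, 0)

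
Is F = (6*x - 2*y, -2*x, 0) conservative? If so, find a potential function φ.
Yes, F is conservative. φ = x*(3*x - 2*y)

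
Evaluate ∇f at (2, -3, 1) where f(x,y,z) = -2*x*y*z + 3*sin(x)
(3*cos(2) + 6, -4, 12)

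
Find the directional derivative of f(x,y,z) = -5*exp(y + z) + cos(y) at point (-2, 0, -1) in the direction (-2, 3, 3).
-15*sqrt(22)*exp(-1)/11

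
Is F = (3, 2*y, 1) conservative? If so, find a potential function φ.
Yes, F is conservative. φ = 3*x + y**2 + z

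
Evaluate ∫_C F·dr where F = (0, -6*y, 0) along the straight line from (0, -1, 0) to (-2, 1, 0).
0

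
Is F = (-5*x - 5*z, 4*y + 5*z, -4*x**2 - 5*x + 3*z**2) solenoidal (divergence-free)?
No, ∇·F = 6*z - 1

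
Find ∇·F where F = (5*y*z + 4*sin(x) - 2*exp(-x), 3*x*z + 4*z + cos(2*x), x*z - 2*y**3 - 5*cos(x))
x + 4*cos(x) + 2*exp(-x)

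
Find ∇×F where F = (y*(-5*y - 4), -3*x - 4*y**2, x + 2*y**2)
(4*y, -1, 10*y + 1)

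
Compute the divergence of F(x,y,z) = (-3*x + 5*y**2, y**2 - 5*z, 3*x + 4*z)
2*y + 1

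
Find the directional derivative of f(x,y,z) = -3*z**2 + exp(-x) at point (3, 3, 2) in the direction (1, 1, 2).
sqrt(6)*(-24*exp(3) - 1)*exp(-3)/6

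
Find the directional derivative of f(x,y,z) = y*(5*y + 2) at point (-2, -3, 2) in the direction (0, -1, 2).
28*sqrt(5)/5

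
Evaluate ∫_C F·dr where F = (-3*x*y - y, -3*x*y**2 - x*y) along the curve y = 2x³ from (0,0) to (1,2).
-743/70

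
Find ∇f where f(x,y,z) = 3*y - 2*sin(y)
(0, 3 - 2*cos(y), 0)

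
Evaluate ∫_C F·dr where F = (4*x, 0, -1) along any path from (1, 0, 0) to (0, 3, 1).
-3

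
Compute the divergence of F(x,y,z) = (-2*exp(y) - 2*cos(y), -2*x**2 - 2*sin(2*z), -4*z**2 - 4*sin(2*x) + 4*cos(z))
-8*z - 4*sin(z)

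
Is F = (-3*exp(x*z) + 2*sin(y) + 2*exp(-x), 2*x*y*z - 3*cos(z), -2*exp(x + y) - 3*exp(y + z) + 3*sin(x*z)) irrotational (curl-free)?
No, ∇×F = (-2*x*y - 2*exp(x + y) - 3*exp(y + z) - 3*sin(z), -3*x*exp(x*z) - 3*z*cos(x*z) + 2*exp(x + y), 2*y*z - 2*cos(y))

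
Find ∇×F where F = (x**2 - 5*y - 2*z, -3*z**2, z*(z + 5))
(6*z, -2, 5)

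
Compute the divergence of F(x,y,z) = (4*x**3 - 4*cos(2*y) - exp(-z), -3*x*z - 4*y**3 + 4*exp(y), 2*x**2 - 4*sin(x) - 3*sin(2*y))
12*x**2 - 12*y**2 + 4*exp(y)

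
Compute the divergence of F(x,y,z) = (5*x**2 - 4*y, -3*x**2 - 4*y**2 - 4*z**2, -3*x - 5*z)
10*x - 8*y - 5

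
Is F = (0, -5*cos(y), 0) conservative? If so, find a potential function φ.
Yes, F is conservative. φ = -5*sin(y)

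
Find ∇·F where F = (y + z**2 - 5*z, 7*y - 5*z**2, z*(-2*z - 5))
2 - 4*z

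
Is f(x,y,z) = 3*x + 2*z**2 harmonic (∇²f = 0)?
No, ∇²f = 4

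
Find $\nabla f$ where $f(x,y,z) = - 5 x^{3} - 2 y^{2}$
(-15*x**2, -4*y, 0)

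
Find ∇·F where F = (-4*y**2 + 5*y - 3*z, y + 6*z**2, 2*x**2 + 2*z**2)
4*z + 1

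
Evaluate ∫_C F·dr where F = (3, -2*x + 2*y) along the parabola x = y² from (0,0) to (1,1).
10/3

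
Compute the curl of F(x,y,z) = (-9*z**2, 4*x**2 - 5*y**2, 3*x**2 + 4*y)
(4, -6*x - 18*z, 8*x)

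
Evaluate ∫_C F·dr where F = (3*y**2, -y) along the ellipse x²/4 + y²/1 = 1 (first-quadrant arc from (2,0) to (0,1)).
-9/2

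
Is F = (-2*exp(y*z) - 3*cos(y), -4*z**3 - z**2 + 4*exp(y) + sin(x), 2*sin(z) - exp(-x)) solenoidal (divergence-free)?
No, ∇·F = 4*exp(y) + 2*cos(z)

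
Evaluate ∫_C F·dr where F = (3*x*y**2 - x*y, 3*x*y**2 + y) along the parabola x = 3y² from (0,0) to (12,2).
2602/5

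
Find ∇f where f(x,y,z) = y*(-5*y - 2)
(0, -10*y - 2, 0)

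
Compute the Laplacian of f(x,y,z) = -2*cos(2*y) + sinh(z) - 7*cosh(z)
8*cos(2*y) + sinh(z) - 7*cosh(z)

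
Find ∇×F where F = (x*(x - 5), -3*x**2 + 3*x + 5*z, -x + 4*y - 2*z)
(-1, 1, 3 - 6*x)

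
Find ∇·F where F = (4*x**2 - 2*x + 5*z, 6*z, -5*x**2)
8*x - 2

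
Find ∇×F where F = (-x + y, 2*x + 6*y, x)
(0, -1, 1)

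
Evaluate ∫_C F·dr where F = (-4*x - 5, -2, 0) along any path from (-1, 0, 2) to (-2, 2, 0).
-5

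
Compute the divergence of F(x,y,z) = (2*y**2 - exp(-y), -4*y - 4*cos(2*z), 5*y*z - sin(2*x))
5*y - 4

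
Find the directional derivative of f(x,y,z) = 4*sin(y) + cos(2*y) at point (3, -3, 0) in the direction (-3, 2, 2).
4*sqrt(17)*(2*cos(3) + sin(6))/17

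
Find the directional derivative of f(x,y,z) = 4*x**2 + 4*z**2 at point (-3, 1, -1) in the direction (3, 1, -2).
-4*sqrt(14)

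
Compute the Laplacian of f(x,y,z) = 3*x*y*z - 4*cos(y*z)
4*(y**2 + z**2)*cos(y*z)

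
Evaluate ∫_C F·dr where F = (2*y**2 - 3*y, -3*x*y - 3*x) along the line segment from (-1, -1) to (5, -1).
30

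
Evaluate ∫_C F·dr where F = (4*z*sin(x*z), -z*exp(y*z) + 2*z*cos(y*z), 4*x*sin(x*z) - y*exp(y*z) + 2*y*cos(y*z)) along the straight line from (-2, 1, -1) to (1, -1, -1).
-2*sinh(1) + 4*cos(2) - 4*sqrt(2)*cos(pi/4 + 1)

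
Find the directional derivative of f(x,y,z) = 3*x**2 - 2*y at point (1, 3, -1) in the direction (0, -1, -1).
sqrt(2)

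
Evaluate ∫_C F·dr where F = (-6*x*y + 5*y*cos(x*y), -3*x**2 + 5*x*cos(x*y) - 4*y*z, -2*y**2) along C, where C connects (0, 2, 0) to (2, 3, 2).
-72 + 5*sin(6)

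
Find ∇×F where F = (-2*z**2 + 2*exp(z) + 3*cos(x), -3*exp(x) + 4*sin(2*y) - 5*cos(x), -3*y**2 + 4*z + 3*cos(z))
(-6*y, -4*z + 2*exp(z), -3*exp(x) + 5*sin(x))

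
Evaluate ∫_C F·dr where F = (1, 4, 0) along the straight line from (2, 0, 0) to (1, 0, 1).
-1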